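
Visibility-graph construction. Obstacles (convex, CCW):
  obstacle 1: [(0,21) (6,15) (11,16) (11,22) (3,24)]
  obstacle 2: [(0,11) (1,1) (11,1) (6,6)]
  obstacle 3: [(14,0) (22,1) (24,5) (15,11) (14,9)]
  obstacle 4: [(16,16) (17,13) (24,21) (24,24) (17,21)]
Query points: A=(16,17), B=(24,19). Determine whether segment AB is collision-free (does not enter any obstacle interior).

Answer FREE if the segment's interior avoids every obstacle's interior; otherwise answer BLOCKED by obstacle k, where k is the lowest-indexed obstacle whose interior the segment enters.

Obstacle 1 [(0,21) (6,15) (11,16) (11,22) (3,24)]:
  edge (0,21)–(6,15): clear
  edge (6,15)–(11,16): clear
  edge (11,16)–(11,22): clear
  edge (11,22)–(3,24): clear
  edge (3,24)–(0,21): clear
  midpoint (20,18) outside
  → clear
Obstacle 2 [(0,11) (1,1) (11,1) (6,6)]:
  edge (0,11)–(1,1): clear
  edge (1,1)–(11,1): clear
  edge (11,1)–(6,6): clear
  edge (6,6)–(0,11): clear
  midpoint (20,18) outside
  → clear
Obstacle 3 [(14,0) (22,1) (24,5) (15,11) (14,9)]:
  edge (14,0)–(22,1): clear
  edge (22,1)–(24,5): clear
  edge (24,5)–(15,11): clear
  edge (15,11)–(14,9): clear
  edge (14,9)–(14,0): clear
  midpoint (20,18) outside
  → clear
Obstacle 4 [(16,16) (17,13) (24,21) (24,24) (17,21)]:
  edge (16,16)–(17,13): clear
  edge (17,13)–(24,21): crosses AB
  edge (24,21)–(24,24): clear
  edge (24,24)–(17,21): clear
  edge (17,21)–(16,16): crosses AB
  → BLOCKED

BLOCKED by obstacle 4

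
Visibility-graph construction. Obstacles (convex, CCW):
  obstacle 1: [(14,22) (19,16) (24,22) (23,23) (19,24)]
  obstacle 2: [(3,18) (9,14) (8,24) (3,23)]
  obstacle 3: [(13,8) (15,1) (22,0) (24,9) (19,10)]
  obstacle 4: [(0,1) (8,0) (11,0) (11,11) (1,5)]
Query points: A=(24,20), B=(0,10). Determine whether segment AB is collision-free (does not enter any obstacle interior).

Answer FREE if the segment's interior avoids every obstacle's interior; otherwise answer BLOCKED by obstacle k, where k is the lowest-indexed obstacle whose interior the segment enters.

BLOCKED by obstacle 1

Obstacle 1 [(14,22) (19,16) (24,22) (23,23) (19,24)]:
  edge (14,22)–(19,16): crosses AB
  edge (19,16)–(24,22): crosses AB
  edge (24,22)–(23,23): clear
  edge (23,23)–(19,24): clear
  edge (19,24)–(14,22): clear
  → BLOCKED
Obstacle 2 [(3,18) (9,14) (8,24) (3,23)]:
  edge (3,18)–(9,14): clear
  edge (9,14)–(8,24): clear
  edge (8,24)–(3,23): clear
  edge (3,23)–(3,18): clear
  midpoint (12,15) outside
  → clear
Obstacle 3 [(13,8) (15,1) (22,0) (24,9) (19,10)]:
  edge (13,8)–(15,1): clear
  edge (15,1)–(22,0): clear
  edge (22,0)–(24,9): clear
  edge (24,9)–(19,10): clear
  edge (19,10)–(13,8): clear
  midpoint (12,15) outside
  → clear
Obstacle 4 [(0,1) (8,0) (11,0) (11,11) (1,5)]:
  edge (0,1)–(8,0): clear
  edge (8,0)–(11,0): clear
  edge (11,0)–(11,11): clear
  edge (11,11)–(1,5): clear
  edge (1,5)–(0,1): clear
  midpoint (12,15) outside
  → clear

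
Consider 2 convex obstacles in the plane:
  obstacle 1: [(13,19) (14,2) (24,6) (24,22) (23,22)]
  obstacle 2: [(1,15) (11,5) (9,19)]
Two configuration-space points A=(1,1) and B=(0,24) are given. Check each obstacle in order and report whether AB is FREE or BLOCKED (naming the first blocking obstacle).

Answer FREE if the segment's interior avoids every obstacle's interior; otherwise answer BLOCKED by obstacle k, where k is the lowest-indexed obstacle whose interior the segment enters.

FREE

Obstacle 1 [(13,19) (14,2) (24,6) (24,22) (23,22)]:
  edge (13,19)–(14,2): clear
  edge (14,2)–(24,6): clear
  edge (24,6)–(24,22): clear
  edge (24,22)–(23,22): clear
  edge (23,22)–(13,19): clear
  midpoint (1/2,25/2) outside
  → clear
Obstacle 2 [(1,15) (11,5) (9,19)]:
  edge (1,15)–(11,5): clear
  edge (11,5)–(9,19): clear
  edge (9,19)–(1,15): clear
  midpoint (1/2,25/2) outside
  → clear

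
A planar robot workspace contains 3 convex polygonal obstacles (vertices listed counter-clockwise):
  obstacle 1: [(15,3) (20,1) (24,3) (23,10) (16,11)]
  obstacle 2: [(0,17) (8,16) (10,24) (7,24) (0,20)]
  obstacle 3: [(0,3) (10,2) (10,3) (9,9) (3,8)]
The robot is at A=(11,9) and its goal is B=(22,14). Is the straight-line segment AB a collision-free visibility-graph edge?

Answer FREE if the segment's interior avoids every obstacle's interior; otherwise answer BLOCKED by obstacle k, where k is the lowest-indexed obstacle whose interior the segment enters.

Obstacle 1 [(15,3) (20,1) (24,3) (23,10) (16,11)]:
  edge (15,3)–(20,1): clear
  edge (20,1)–(24,3): clear
  edge (24,3)–(23,10): clear
  edge (23,10)–(16,11): clear
  edge (16,11)–(15,3): clear
  midpoint (33/2,23/2) outside
  → clear
Obstacle 2 [(0,17) (8,16) (10,24) (7,24) (0,20)]:
  edge (0,17)–(8,16): clear
  edge (8,16)–(10,24): clear
  edge (10,24)–(7,24): clear
  edge (7,24)–(0,20): clear
  edge (0,20)–(0,17): clear
  midpoint (33/2,23/2) outside
  → clear
Obstacle 3 [(0,3) (10,2) (10,3) (9,9) (3,8)]:
  edge (0,3)–(10,2): clear
  edge (10,2)–(10,3): clear
  edge (10,3)–(9,9): clear
  edge (9,9)–(3,8): clear
  edge (3,8)–(0,3): clear
  midpoint (33/2,23/2) outside
  → clear

FREE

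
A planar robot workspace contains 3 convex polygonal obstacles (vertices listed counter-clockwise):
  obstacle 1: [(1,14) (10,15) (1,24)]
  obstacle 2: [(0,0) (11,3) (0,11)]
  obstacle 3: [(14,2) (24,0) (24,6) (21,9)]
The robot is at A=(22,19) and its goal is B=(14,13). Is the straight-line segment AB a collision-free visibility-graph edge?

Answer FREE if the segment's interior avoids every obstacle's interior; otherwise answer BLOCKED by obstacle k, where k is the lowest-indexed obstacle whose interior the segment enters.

Obstacle 1 [(1,14) (10,15) (1,24)]:
  edge (1,14)–(10,15): clear
  edge (10,15)–(1,24): clear
  edge (1,24)–(1,14): clear
  midpoint (18,16) outside
  → clear
Obstacle 2 [(0,0) (11,3) (0,11)]:
  edge (0,0)–(11,3): clear
  edge (11,3)–(0,11): clear
  edge (0,11)–(0,0): clear
  midpoint (18,16) outside
  → clear
Obstacle 3 [(14,2) (24,0) (24,6) (21,9)]:
  edge (14,2)–(24,0): clear
  edge (24,0)–(24,6): clear
  edge (24,6)–(21,9): clear
  edge (21,9)–(14,2): clear
  midpoint (18,16) outside
  → clear

FREE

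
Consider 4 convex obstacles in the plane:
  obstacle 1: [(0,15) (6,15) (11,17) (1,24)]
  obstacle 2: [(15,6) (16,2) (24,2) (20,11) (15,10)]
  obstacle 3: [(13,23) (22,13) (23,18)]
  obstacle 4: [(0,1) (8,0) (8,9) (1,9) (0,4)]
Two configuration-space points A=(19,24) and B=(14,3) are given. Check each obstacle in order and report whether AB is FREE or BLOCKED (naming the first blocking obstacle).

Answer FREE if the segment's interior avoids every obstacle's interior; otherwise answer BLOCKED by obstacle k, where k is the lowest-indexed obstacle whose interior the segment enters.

Obstacle 1 [(0,15) (6,15) (11,17) (1,24)]:
  edge (0,15)–(6,15): clear
  edge (6,15)–(11,17): clear
  edge (11,17)–(1,24): clear
  edge (1,24)–(0,15): clear
  midpoint (33/2,27/2) outside
  → clear
Obstacle 2 [(15,6) (16,2) (24,2) (20,11) (15,10)]:
  edge (15,6)–(16,2): clear
  edge (16,2)–(24,2): clear
  edge (24,2)–(20,11): clear
  edge (20,11)–(15,10): crosses AB
  edge (15,10)–(15,6): crosses AB
  → BLOCKED
Obstacle 3 [(13,23) (22,13) (23,18)]:
  edge (13,23)–(22,13): crosses AB
  edge (22,13)–(23,18): clear
  edge (23,18)–(13,23): crosses AB
  → BLOCKED
Obstacle 4 [(0,1) (8,0) (8,9) (1,9) (0,4)]:
  edge (0,1)–(8,0): clear
  edge (8,0)–(8,9): clear
  edge (8,9)–(1,9): clear
  edge (1,9)–(0,4): clear
  edge (0,4)–(0,1): clear
  midpoint (33/2,27/2) outside
  → clear

BLOCKED by obstacle 2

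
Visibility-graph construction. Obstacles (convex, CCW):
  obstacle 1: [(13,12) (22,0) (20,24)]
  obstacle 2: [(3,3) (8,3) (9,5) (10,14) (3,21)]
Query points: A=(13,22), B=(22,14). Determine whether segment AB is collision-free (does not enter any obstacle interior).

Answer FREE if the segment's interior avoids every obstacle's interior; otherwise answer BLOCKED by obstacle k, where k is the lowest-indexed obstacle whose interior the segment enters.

Obstacle 1 [(13,12) (22,0) (20,24)]:
  edge (13,12)–(22,0): clear
  edge (22,0)–(20,24): crosses AB
  edge (20,24)–(13,12): crosses AB
  → BLOCKED
Obstacle 2 [(3,3) (8,3) (9,5) (10,14) (3,21)]:
  edge (3,3)–(8,3): clear
  edge (8,3)–(9,5): clear
  edge (9,5)–(10,14): clear
  edge (10,14)–(3,21): clear
  edge (3,21)–(3,3): clear
  midpoint (35/2,18) outside
  → clear

BLOCKED by obstacle 1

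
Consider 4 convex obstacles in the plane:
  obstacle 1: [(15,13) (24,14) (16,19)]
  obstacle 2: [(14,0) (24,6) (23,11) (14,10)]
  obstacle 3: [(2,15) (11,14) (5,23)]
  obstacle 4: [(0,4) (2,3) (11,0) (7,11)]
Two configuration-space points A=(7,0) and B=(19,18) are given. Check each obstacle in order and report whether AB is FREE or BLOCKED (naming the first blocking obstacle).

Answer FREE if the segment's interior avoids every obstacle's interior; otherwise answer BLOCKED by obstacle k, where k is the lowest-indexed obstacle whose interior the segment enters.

BLOCKED by obstacle 1

Obstacle 1 [(15,13) (24,14) (16,19)]:
  edge (15,13)–(24,14): crosses AB
  edge (24,14)–(16,19): crosses AB
  edge (16,19)–(15,13): clear
  → BLOCKED
Obstacle 2 [(14,0) (24,6) (23,11) (14,10)]:
  edge (14,0)–(24,6): clear
  edge (24,6)–(23,11): clear
  edge (23,11)–(14,10): clear
  edge (14,10)–(14,0): clear
  midpoint (13,9) outside
  → clear
Obstacle 3 [(2,15) (11,14) (5,23)]:
  edge (2,15)–(11,14): clear
  edge (11,14)–(5,23): clear
  edge (5,23)–(2,15): clear
  midpoint (13,9) outside
  → clear
Obstacle 4 [(0,4) (2,3) (11,0) (7,11)]:
  edge (0,4)–(2,3): clear
  edge (2,3)–(11,0): crosses AB
  edge (11,0)–(7,11): crosses AB
  edge (7,11)–(0,4): clear
  → BLOCKED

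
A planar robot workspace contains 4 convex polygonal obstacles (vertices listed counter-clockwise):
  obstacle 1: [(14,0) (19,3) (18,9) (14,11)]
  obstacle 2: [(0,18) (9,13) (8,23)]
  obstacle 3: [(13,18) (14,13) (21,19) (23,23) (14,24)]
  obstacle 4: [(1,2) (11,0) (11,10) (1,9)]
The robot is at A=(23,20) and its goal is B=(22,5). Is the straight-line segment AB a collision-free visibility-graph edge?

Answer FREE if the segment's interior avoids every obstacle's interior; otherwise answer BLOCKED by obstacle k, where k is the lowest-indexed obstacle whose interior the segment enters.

FREE

Obstacle 1 [(14,0) (19,3) (18,9) (14,11)]:
  edge (14,0)–(19,3): clear
  edge (19,3)–(18,9): clear
  edge (18,9)–(14,11): clear
  edge (14,11)–(14,0): clear
  midpoint (45/2,25/2) outside
  → clear
Obstacle 2 [(0,18) (9,13) (8,23)]:
  edge (0,18)–(9,13): clear
  edge (9,13)–(8,23): clear
  edge (8,23)–(0,18): clear
  midpoint (45/2,25/2) outside
  → clear
Obstacle 3 [(13,18) (14,13) (21,19) (23,23) (14,24)]:
  edge (13,18)–(14,13): clear
  edge (14,13)–(21,19): clear
  edge (21,19)–(23,23): clear
  edge (23,23)–(14,24): clear
  edge (14,24)–(13,18): clear
  midpoint (45/2,25/2) outside
  → clear
Obstacle 4 [(1,2) (11,0) (11,10) (1,9)]:
  edge (1,2)–(11,0): clear
  edge (11,0)–(11,10): clear
  edge (11,10)–(1,9): clear
  edge (1,9)–(1,2): clear
  midpoint (45/2,25/2) outside
  → clear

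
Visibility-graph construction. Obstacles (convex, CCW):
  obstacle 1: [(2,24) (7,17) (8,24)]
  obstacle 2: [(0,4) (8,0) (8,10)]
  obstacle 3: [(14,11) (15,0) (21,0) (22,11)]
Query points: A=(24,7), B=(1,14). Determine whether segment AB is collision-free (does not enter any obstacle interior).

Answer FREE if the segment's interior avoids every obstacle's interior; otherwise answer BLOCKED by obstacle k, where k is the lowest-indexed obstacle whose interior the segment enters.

BLOCKED by obstacle 3

Obstacle 1 [(2,24) (7,17) (8,24)]:
  edge (2,24)–(7,17): clear
  edge (7,17)–(8,24): clear
  edge (8,24)–(2,24): clear
  midpoint (25/2,21/2) outside
  → clear
Obstacle 2 [(0,4) (8,0) (8,10)]:
  edge (0,4)–(8,0): clear
  edge (8,0)–(8,10): clear
  edge (8,10)–(0,4): clear
  midpoint (25/2,21/2) outside
  → clear
Obstacle 3 [(14,11) (15,0) (21,0) (22,11)]:
  edge (14,11)–(15,0): crosses AB
  edge (15,0)–(21,0): clear
  edge (21,0)–(22,11): crosses AB
  edge (22,11)–(14,11): clear
  → BLOCKED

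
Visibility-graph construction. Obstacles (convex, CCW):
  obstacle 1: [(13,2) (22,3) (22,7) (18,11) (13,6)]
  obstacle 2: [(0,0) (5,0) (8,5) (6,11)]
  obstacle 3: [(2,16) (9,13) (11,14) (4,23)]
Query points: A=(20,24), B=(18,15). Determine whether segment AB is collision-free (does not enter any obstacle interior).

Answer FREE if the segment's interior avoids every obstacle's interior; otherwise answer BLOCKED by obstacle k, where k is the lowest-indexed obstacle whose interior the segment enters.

FREE

Obstacle 1 [(13,2) (22,3) (22,7) (18,11) (13,6)]:
  edge (13,2)–(22,3): clear
  edge (22,3)–(22,7): clear
  edge (22,7)–(18,11): clear
  edge (18,11)–(13,6): clear
  edge (13,6)–(13,2): clear
  midpoint (19,39/2) outside
  → clear
Obstacle 2 [(0,0) (5,0) (8,5) (6,11)]:
  edge (0,0)–(5,0): clear
  edge (5,0)–(8,5): clear
  edge (8,5)–(6,11): clear
  edge (6,11)–(0,0): clear
  midpoint (19,39/2) outside
  → clear
Obstacle 3 [(2,16) (9,13) (11,14) (4,23)]:
  edge (2,16)–(9,13): clear
  edge (9,13)–(11,14): clear
  edge (11,14)–(4,23): clear
  edge (4,23)–(2,16): clear
  midpoint (19,39/2) outside
  → clear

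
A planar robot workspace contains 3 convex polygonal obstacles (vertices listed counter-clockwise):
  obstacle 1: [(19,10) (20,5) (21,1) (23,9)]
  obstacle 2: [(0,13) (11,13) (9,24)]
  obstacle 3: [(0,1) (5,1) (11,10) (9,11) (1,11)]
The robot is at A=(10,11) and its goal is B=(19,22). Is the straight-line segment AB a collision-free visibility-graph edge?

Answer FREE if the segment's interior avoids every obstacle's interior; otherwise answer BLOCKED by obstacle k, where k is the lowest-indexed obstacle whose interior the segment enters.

Obstacle 1 [(19,10) (20,5) (21,1) (23,9)]:
  edge (19,10)–(20,5): clear
  edge (20,5)–(21,1): clear
  edge (21,1)–(23,9): clear
  edge (23,9)–(19,10): clear
  midpoint (29/2,33/2) outside
  → clear
Obstacle 2 [(0,13) (11,13) (9,24)]:
  edge (0,13)–(11,13): clear
  edge (11,13)–(9,24): clear
  edge (9,24)–(0,13): clear
  midpoint (29/2,33/2) outside
  → clear
Obstacle 3 [(0,1) (5,1) (11,10) (9,11) (1,11)]:
  edge (0,1)–(5,1): clear
  edge (5,1)–(11,10): clear
  edge (11,10)–(9,11): clear
  edge (9,11)–(1,11): clear
  edge (1,11)–(0,1): clear
  midpoint (29/2,33/2) outside
  → clear

FREE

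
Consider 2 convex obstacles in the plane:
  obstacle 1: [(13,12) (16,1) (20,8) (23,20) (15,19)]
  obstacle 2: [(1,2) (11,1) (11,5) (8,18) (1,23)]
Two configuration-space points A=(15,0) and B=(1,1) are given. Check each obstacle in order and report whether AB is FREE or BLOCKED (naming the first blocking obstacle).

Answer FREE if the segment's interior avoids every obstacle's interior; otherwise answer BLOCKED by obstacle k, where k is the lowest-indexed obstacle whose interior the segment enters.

FREE

Obstacle 1 [(13,12) (16,1) (20,8) (23,20) (15,19)]:
  edge (13,12)–(16,1): clear
  edge (16,1)–(20,8): clear
  edge (20,8)–(23,20): clear
  edge (23,20)–(15,19): clear
  edge (15,19)–(13,12): clear
  midpoint (8,1/2) outside
  → clear
Obstacle 2 [(1,2) (11,1) (11,5) (8,18) (1,23)]:
  edge (1,2)–(11,1): clear
  edge (11,1)–(11,5): clear
  edge (11,5)–(8,18): clear
  edge (8,18)–(1,23): clear
  edge (1,23)–(1,2): clear
  midpoint (8,1/2) outside
  → clear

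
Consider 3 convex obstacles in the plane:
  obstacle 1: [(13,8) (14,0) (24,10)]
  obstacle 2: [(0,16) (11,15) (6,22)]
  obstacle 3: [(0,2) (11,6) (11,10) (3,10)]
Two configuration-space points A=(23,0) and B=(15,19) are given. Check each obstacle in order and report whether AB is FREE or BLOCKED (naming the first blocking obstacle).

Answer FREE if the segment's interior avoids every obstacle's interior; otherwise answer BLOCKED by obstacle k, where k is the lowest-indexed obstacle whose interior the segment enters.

Obstacle 1 [(13,8) (14,0) (24,10)]:
  edge (13,8)–(14,0): clear
  edge (14,0)–(24,10): crosses AB
  edge (24,10)–(13,8): crosses AB
  → BLOCKED
Obstacle 2 [(0,16) (11,15) (6,22)]:
  edge (0,16)–(11,15): clear
  edge (11,15)–(6,22): clear
  edge (6,22)–(0,16): clear
  midpoint (19,19/2) outside
  → clear
Obstacle 3 [(0,2) (11,6) (11,10) (3,10)]:
  edge (0,2)–(11,6): clear
  edge (11,6)–(11,10): clear
  edge (11,10)–(3,10): clear
  edge (3,10)–(0,2): clear
  midpoint (19,19/2) outside
  → clear

BLOCKED by obstacle 1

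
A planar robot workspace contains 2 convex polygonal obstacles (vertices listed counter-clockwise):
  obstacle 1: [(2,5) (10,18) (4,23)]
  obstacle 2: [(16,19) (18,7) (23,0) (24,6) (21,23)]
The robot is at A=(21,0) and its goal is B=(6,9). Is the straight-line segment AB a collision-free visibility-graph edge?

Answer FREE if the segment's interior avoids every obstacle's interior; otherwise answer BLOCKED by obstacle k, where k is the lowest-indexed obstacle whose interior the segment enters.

FREE

Obstacle 1 [(2,5) (10,18) (4,23)]:
  edge (2,5)–(10,18): clear
  edge (10,18)–(4,23): clear
  edge (4,23)–(2,5): clear
  midpoint (27/2,9/2) outside
  → clear
Obstacle 2 [(16,19) (18,7) (23,0) (24,6) (21,23)]:
  edge (16,19)–(18,7): clear
  edge (18,7)–(23,0): clear
  edge (23,0)–(24,6): clear
  edge (24,6)–(21,23): clear
  edge (21,23)–(16,19): clear
  midpoint (27/2,9/2) outside
  → clear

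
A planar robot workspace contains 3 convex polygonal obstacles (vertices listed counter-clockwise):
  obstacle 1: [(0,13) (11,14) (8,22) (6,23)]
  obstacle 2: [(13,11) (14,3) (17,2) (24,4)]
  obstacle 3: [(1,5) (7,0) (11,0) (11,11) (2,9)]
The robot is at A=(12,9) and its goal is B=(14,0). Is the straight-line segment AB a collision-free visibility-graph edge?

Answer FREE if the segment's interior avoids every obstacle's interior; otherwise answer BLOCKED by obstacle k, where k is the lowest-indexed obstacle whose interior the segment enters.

Obstacle 1 [(0,13) (11,14) (8,22) (6,23)]:
  edge (0,13)–(11,14): clear
  edge (11,14)–(8,22): clear
  edge (8,22)–(6,23): clear
  edge (6,23)–(0,13): clear
  midpoint (13,9/2) outside
  → clear
Obstacle 2 [(13,11) (14,3) (17,2) (24,4)]:
  edge (13,11)–(14,3): clear
  edge (14,3)–(17,2): clear
  edge (17,2)–(24,4): clear
  edge (24,4)–(13,11): clear
  midpoint (13,9/2) outside
  → clear
Obstacle 3 [(1,5) (7,0) (11,0) (11,11) (2,9)]:
  edge (1,5)–(7,0): clear
  edge (7,0)–(11,0): clear
  edge (11,0)–(11,11): clear
  edge (11,11)–(2,9): clear
  edge (2,9)–(1,5): clear
  midpoint (13,9/2) outside
  → clear

FREE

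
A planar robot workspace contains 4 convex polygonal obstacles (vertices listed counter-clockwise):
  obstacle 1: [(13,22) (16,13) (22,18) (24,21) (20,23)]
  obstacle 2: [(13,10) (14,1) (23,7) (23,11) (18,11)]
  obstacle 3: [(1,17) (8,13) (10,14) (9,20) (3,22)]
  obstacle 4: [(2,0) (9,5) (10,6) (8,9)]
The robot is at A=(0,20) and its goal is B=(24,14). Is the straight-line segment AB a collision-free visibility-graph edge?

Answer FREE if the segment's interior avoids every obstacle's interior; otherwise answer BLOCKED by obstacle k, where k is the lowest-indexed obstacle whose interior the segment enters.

BLOCKED by obstacle 1

Obstacle 1 [(13,22) (16,13) (22,18) (24,21) (20,23)]:
  edge (13,22)–(16,13): crosses AB
  edge (16,13)–(22,18): crosses AB
  edge (22,18)–(24,21): clear
  edge (24,21)–(20,23): clear
  edge (20,23)–(13,22): clear
  → BLOCKED
Obstacle 2 [(13,10) (14,1) (23,7) (23,11) (18,11)]:
  edge (13,10)–(14,1): clear
  edge (14,1)–(23,7): clear
  edge (23,7)–(23,11): clear
  edge (23,11)–(18,11): clear
  edge (18,11)–(13,10): clear
  midpoint (12,17) outside
  → clear
Obstacle 3 [(1,17) (8,13) (10,14) (9,20) (3,22)]:
  edge (1,17)–(8,13): clear
  edge (8,13)–(10,14): clear
  edge (10,14)–(9,20): crosses AB
  edge (9,20)–(3,22): clear
  edge (3,22)–(1,17): crosses AB
  → BLOCKED
Obstacle 4 [(2,0) (9,5) (10,6) (8,9)]:
  edge (2,0)–(9,5): clear
  edge (9,5)–(10,6): clear
  edge (10,6)–(8,9): clear
  edge (8,9)–(2,0): clear
  midpoint (12,17) outside
  → clear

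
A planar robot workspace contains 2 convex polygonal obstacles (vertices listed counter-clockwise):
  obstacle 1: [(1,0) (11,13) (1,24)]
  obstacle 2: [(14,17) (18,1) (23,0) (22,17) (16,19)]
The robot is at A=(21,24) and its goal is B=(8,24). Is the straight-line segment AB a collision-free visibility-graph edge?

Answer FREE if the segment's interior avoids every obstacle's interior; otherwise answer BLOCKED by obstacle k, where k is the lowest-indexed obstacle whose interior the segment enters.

FREE

Obstacle 1 [(1,0) (11,13) (1,24)]:
  edge (1,0)–(11,13): clear
  edge (11,13)–(1,24): clear
  edge (1,24)–(1,0): clear
  midpoint (29/2,24) outside
  → clear
Obstacle 2 [(14,17) (18,1) (23,0) (22,17) (16,19)]:
  edge (14,17)–(18,1): clear
  edge (18,1)–(23,0): clear
  edge (23,0)–(22,17): clear
  edge (22,17)–(16,19): clear
  edge (16,19)–(14,17): clear
  midpoint (29/2,24) outside
  → clear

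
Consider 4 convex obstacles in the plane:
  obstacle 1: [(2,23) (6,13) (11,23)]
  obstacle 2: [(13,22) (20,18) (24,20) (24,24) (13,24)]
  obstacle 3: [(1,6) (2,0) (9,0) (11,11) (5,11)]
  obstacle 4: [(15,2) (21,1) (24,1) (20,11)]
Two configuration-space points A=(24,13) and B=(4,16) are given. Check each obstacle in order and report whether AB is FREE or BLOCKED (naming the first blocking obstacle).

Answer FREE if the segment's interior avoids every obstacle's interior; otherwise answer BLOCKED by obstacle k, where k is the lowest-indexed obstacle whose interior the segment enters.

BLOCKED by obstacle 1

Obstacle 1 [(2,23) (6,13) (11,23)]:
  edge (2,23)–(6,13): crosses AB
  edge (6,13)–(11,23): crosses AB
  edge (11,23)–(2,23): clear
  → BLOCKED
Obstacle 2 [(13,22) (20,18) (24,20) (24,24) (13,24)]:
  edge (13,22)–(20,18): clear
  edge (20,18)–(24,20): clear
  edge (24,20)–(24,24): clear
  edge (24,24)–(13,24): clear
  edge (13,24)–(13,22): clear
  midpoint (14,29/2) outside
  → clear
Obstacle 3 [(1,6) (2,0) (9,0) (11,11) (5,11)]:
  edge (1,6)–(2,0): clear
  edge (2,0)–(9,0): clear
  edge (9,0)–(11,11): clear
  edge (11,11)–(5,11): clear
  edge (5,11)–(1,6): clear
  midpoint (14,29/2) outside
  → clear
Obstacle 4 [(15,2) (21,1) (24,1) (20,11)]:
  edge (15,2)–(21,1): clear
  edge (21,1)–(24,1): clear
  edge (24,1)–(20,11): clear
  edge (20,11)–(15,2): clear
  midpoint (14,29/2) outside
  → clear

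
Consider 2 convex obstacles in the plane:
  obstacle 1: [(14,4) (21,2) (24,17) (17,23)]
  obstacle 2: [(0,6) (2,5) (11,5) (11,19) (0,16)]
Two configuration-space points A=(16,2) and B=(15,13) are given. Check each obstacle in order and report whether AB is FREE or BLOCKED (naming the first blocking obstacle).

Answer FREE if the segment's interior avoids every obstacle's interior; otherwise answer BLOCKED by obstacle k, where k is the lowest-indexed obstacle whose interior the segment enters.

Obstacle 1 [(14,4) (21,2) (24,17) (17,23)]:
  edge (14,4)–(21,2): crosses AB
  edge (21,2)–(24,17): clear
  edge (24,17)–(17,23): clear
  edge (17,23)–(14,4): crosses AB
  → BLOCKED
Obstacle 2 [(0,6) (2,5) (11,5) (11,19) (0,16)]:
  edge (0,6)–(2,5): clear
  edge (2,5)–(11,5): clear
  edge (11,5)–(11,19): clear
  edge (11,19)–(0,16): clear
  edge (0,16)–(0,6): clear
  midpoint (31/2,15/2) outside
  → clear

BLOCKED by obstacle 1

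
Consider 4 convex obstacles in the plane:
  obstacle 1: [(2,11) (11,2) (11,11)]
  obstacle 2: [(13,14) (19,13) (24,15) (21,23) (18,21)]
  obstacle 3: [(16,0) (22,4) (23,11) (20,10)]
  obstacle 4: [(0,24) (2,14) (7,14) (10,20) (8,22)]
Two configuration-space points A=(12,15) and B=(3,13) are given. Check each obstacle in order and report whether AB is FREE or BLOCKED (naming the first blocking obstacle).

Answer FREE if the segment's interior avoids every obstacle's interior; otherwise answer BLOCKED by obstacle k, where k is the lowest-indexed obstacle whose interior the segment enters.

FREE

Obstacle 1 [(2,11) (11,2) (11,11)]:
  edge (2,11)–(11,2): clear
  edge (11,2)–(11,11): clear
  edge (11,11)–(2,11): clear
  midpoint (15/2,14) outside
  → clear
Obstacle 2 [(13,14) (19,13) (24,15) (21,23) (18,21)]:
  edge (13,14)–(19,13): clear
  edge (19,13)–(24,15): clear
  edge (24,15)–(21,23): clear
  edge (21,23)–(18,21): clear
  edge (18,21)–(13,14): clear
  midpoint (15/2,14) outside
  → clear
Obstacle 3 [(16,0) (22,4) (23,11) (20,10)]:
  edge (16,0)–(22,4): clear
  edge (22,4)–(23,11): clear
  edge (23,11)–(20,10): clear
  edge (20,10)–(16,0): clear
  midpoint (15/2,14) outside
  → clear
Obstacle 4 [(0,24) (2,14) (7,14) (10,20) (8,22)]:
  edge (0,24)–(2,14): clear
  edge (2,14)–(7,14): clear
  edge (7,14)–(10,20): clear
  edge (10,20)–(8,22): clear
  edge (8,22)–(0,24): clear
  midpoint (15/2,14) outside
  → clear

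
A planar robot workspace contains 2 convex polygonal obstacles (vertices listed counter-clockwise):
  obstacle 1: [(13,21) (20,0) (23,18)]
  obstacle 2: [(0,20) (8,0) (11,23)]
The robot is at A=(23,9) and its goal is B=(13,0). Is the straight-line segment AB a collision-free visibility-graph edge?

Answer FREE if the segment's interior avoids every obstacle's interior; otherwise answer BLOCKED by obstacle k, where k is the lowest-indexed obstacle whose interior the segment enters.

Obstacle 1 [(13,21) (20,0) (23,18)]:
  edge (13,21)–(20,0): crosses AB
  edge (20,0)–(23,18): crosses AB
  edge (23,18)–(13,21): clear
  → BLOCKED
Obstacle 2 [(0,20) (8,0) (11,23)]:
  edge (0,20)–(8,0): clear
  edge (8,0)–(11,23): clear
  edge (11,23)–(0,20): clear
  midpoint (18,9/2) outside
  → clear

BLOCKED by obstacle 1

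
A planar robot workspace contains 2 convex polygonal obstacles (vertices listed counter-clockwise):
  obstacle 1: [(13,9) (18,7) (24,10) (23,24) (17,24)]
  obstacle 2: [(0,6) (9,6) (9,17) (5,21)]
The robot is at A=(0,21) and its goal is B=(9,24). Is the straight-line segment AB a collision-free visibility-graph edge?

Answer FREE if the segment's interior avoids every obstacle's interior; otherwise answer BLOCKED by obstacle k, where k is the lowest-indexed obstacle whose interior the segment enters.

Obstacle 1 [(13,9) (18,7) (24,10) (23,24) (17,24)]:
  edge (13,9)–(18,7): clear
  edge (18,7)–(24,10): clear
  edge (24,10)–(23,24): clear
  edge (23,24)–(17,24): clear
  edge (17,24)–(13,9): clear
  midpoint (9/2,45/2) outside
  → clear
Obstacle 2 [(0,6) (9,6) (9,17) (5,21)]:
  edge (0,6)–(9,6): clear
  edge (9,6)–(9,17): clear
  edge (9,17)–(5,21): clear
  edge (5,21)–(0,6): clear
  midpoint (9/2,45/2) outside
  → clear

FREE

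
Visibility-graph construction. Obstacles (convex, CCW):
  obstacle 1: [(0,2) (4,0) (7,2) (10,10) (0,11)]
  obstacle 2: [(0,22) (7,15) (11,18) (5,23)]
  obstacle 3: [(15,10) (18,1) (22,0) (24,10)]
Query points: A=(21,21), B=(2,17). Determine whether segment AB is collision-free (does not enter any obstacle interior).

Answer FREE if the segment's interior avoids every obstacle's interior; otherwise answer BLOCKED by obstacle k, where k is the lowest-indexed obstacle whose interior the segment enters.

BLOCKED by obstacle 2

Obstacle 1 [(0,2) (4,0) (7,2) (10,10) (0,11)]:
  edge (0,2)–(4,0): clear
  edge (4,0)–(7,2): clear
  edge (7,2)–(10,10): clear
  edge (10,10)–(0,11): clear
  edge (0,11)–(0,2): clear
  midpoint (23/2,19) outside
  → clear
Obstacle 2 [(0,22) (7,15) (11,18) (5,23)]:
  edge (0,22)–(7,15): crosses AB
  edge (7,15)–(11,18): clear
  edge (11,18)–(5,23): crosses AB
  edge (5,23)–(0,22): clear
  → BLOCKED
Obstacle 3 [(15,10) (18,1) (22,0) (24,10)]:
  edge (15,10)–(18,1): clear
  edge (18,1)–(22,0): clear
  edge (22,0)–(24,10): clear
  edge (24,10)–(15,10): clear
  midpoint (23/2,19) outside
  → clear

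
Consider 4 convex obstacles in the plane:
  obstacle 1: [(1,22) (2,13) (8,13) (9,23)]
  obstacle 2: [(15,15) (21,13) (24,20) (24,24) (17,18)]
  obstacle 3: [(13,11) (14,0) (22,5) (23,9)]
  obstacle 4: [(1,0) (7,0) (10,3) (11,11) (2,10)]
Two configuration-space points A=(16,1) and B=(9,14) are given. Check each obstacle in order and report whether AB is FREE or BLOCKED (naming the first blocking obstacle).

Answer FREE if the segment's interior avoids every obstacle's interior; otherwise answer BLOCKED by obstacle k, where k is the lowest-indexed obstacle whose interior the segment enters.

Obstacle 1 [(1,22) (2,13) (8,13) (9,23)]:
  edge (1,22)–(2,13): clear
  edge (2,13)–(8,13): clear
  edge (8,13)–(9,23): clear
  edge (9,23)–(1,22): clear
  midpoint (25/2,15/2) outside
  → clear
Obstacle 2 [(15,15) (21,13) (24,20) (24,24) (17,18)]:
  edge (15,15)–(21,13): clear
  edge (21,13)–(24,20): clear
  edge (24,20)–(24,24): clear
  edge (24,24)–(17,18): clear
  edge (17,18)–(15,15): clear
  midpoint (25/2,15/2) outside
  → clear
Obstacle 3 [(13,11) (14,0) (22,5) (23,9)]:
  edge (13,11)–(14,0): crosses AB
  edge (14,0)–(22,5): crosses AB
  edge (22,5)–(23,9): clear
  edge (23,9)–(13,11): clear
  → BLOCKED
Obstacle 4 [(1,0) (7,0) (10,3) (11,11) (2,10)]:
  edge (1,0)–(7,0): clear
  edge (7,0)–(10,3): clear
  edge (10,3)–(11,11): crosses AB
  edge (11,11)–(2,10): crosses AB
  edge (2,10)–(1,0): clear
  → BLOCKED

BLOCKED by obstacle 3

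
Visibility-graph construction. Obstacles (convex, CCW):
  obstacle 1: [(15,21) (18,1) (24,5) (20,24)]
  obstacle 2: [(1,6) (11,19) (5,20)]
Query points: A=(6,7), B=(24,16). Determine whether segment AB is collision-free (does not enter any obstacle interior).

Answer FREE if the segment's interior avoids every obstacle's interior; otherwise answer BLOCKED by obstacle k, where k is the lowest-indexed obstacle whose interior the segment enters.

Obstacle 1 [(15,21) (18,1) (24,5) (20,24)]:
  edge (15,21)–(18,1): crosses AB
  edge (18,1)–(24,5): clear
  edge (24,5)–(20,24): crosses AB
  edge (20,24)–(15,21): clear
  → BLOCKED
Obstacle 2 [(1,6) (11,19) (5,20)]:
  edge (1,6)–(11,19): clear
  edge (11,19)–(5,20): clear
  edge (5,20)–(1,6): clear
  midpoint (15,23/2) outside
  → clear

BLOCKED by obstacle 1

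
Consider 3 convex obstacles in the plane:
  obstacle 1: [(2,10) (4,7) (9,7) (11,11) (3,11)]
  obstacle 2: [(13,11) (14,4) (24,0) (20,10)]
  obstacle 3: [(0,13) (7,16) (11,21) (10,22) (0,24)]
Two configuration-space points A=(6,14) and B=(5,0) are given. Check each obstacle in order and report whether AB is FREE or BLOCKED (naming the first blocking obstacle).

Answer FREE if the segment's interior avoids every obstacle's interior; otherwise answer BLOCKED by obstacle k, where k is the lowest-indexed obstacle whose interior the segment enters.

BLOCKED by obstacle 1

Obstacle 1 [(2,10) (4,7) (9,7) (11,11) (3,11)]:
  edge (2,10)–(4,7): clear
  edge (4,7)–(9,7): crosses AB
  edge (9,7)–(11,11): clear
  edge (11,11)–(3,11): crosses AB
  edge (3,11)–(2,10): clear
  → BLOCKED
Obstacle 2 [(13,11) (14,4) (24,0) (20,10)]:
  edge (13,11)–(14,4): clear
  edge (14,4)–(24,0): clear
  edge (24,0)–(20,10): clear
  edge (20,10)–(13,11): clear
  midpoint (11/2,7) outside
  → clear
Obstacle 3 [(0,13) (7,16) (11,21) (10,22) (0,24)]:
  edge (0,13)–(7,16): clear
  edge (7,16)–(11,21): clear
  edge (11,21)–(10,22): clear
  edge (10,22)–(0,24): clear
  edge (0,24)–(0,13): clear
  midpoint (11/2,7) outside
  → clear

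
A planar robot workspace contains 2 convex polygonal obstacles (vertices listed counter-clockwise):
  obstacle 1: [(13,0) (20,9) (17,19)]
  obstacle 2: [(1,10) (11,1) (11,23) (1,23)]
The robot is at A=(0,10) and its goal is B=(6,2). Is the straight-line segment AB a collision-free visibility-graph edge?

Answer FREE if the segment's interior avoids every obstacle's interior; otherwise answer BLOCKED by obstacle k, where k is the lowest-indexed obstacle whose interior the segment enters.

FREE

Obstacle 1 [(13,0) (20,9) (17,19)]:
  edge (13,0)–(20,9): clear
  edge (20,9)–(17,19): clear
  edge (17,19)–(13,0): clear
  midpoint (3,6) outside
  → clear
Obstacle 2 [(1,10) (11,1) (11,23) (1,23)]:
  edge (1,10)–(11,1): clear
  edge (11,1)–(11,23): clear
  edge (11,23)–(1,23): clear
  edge (1,23)–(1,10): clear
  midpoint (3,6) outside
  → clear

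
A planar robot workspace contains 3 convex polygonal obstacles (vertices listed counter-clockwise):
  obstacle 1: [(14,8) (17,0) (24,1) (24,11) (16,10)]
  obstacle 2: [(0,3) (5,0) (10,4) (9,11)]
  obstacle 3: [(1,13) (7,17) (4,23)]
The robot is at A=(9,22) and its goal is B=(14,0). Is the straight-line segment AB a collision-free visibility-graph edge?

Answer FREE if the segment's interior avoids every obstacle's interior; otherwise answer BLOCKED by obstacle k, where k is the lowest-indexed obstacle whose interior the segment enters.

Obstacle 1 [(14,8) (17,0) (24,1) (24,11) (16,10)]:
  edge (14,8)–(17,0): clear
  edge (17,0)–(24,1): clear
  edge (24,1)–(24,11): clear
  edge (24,11)–(16,10): clear
  edge (16,10)–(14,8): clear
  midpoint (23/2,11) outside
  → clear
Obstacle 2 [(0,3) (5,0) (10,4) (9,11)]:
  edge (0,3)–(5,0): clear
  edge (5,0)–(10,4): clear
  edge (10,4)–(9,11): clear
  edge (9,11)–(0,3): clear
  midpoint (23/2,11) outside
  → clear
Obstacle 3 [(1,13) (7,17) (4,23)]:
  edge (1,13)–(7,17): clear
  edge (7,17)–(4,23): clear
  edge (4,23)–(1,13): clear
  midpoint (23/2,11) outside
  → clear

FREE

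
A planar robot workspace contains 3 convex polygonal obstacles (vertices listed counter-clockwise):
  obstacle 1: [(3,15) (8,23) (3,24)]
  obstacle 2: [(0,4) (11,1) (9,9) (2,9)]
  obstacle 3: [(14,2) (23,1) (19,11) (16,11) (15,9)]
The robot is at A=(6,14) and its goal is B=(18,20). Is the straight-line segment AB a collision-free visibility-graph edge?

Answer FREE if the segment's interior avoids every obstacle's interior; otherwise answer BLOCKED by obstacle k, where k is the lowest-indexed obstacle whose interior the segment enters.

FREE

Obstacle 1 [(3,15) (8,23) (3,24)]:
  edge (3,15)–(8,23): clear
  edge (8,23)–(3,24): clear
  edge (3,24)–(3,15): clear
  midpoint (12,17) outside
  → clear
Obstacle 2 [(0,4) (11,1) (9,9) (2,9)]:
  edge (0,4)–(11,1): clear
  edge (11,1)–(9,9): clear
  edge (9,9)–(2,9): clear
  edge (2,9)–(0,4): clear
  midpoint (12,17) outside
  → clear
Obstacle 3 [(14,2) (23,1) (19,11) (16,11) (15,9)]:
  edge (14,2)–(23,1): clear
  edge (23,1)–(19,11): clear
  edge (19,11)–(16,11): clear
  edge (16,11)–(15,9): clear
  edge (15,9)–(14,2): clear
  midpoint (12,17) outside
  → clear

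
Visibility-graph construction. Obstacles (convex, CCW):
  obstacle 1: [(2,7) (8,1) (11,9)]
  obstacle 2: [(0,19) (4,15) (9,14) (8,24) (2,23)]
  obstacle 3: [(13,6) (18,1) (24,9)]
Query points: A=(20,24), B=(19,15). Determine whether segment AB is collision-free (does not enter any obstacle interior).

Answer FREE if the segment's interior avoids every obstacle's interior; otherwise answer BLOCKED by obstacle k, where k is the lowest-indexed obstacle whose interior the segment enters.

Obstacle 1 [(2,7) (8,1) (11,9)]:
  edge (2,7)–(8,1): clear
  edge (8,1)–(11,9): clear
  edge (11,9)–(2,7): clear
  midpoint (39/2,39/2) outside
  → clear
Obstacle 2 [(0,19) (4,15) (9,14) (8,24) (2,23)]:
  edge (0,19)–(4,15): clear
  edge (4,15)–(9,14): clear
  edge (9,14)–(8,24): clear
  edge (8,24)–(2,23): clear
  edge (2,23)–(0,19): clear
  midpoint (39/2,39/2) outside
  → clear
Obstacle 3 [(13,6) (18,1) (24,9)]:
  edge (13,6)–(18,1): clear
  edge (18,1)–(24,9): clear
  edge (24,9)–(13,6): clear
  midpoint (39/2,39/2) outside
  → clear

FREE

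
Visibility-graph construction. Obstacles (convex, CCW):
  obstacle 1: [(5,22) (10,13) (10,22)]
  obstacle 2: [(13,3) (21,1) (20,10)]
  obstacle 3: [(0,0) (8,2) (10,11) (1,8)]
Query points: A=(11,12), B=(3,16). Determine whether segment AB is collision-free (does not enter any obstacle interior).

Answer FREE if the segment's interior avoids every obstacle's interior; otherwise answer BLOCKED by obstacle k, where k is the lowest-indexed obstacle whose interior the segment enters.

Obstacle 1 [(5,22) (10,13) (10,22)]:
  edge (5,22)–(10,13): clear
  edge (10,13)–(10,22): clear
  edge (10,22)–(5,22): clear
  midpoint (7,14) outside
  → clear
Obstacle 2 [(13,3) (21,1) (20,10)]:
  edge (13,3)–(21,1): clear
  edge (21,1)–(20,10): clear
  edge (20,10)–(13,3): clear
  midpoint (7,14) outside
  → clear
Obstacle 3 [(0,0) (8,2) (10,11) (1,8)]:
  edge (0,0)–(8,2): clear
  edge (8,2)–(10,11): clear
  edge (10,11)–(1,8): clear
  edge (1,8)–(0,0): clear
  midpoint (7,14) outside
  → clear

FREE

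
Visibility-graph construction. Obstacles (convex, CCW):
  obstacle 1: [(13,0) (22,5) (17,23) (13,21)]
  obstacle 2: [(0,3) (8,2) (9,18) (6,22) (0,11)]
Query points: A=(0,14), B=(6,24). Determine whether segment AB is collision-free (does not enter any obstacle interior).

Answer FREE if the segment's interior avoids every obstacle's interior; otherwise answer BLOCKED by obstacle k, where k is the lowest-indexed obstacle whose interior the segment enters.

Obstacle 1 [(13,0) (22,5) (17,23) (13,21)]:
  edge (13,0)–(22,5): clear
  edge (22,5)–(17,23): clear
  edge (17,23)–(13,21): clear
  edge (13,21)–(13,0): clear
  midpoint (3,19) outside
  → clear
Obstacle 2 [(0,3) (8,2) (9,18) (6,22) (0,11)]:
  edge (0,3)–(8,2): clear
  edge (8,2)–(9,18): clear
  edge (9,18)–(6,22): clear
  edge (6,22)–(0,11): clear
  edge (0,11)–(0,3): clear
  midpoint (3,19) outside
  → clear

FREE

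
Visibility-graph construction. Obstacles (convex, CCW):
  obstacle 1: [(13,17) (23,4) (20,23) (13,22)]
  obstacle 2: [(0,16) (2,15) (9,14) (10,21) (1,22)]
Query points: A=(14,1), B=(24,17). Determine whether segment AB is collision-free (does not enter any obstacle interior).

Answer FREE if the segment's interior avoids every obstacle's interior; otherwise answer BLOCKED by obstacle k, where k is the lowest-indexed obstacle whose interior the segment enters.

BLOCKED by obstacle 1

Obstacle 1 [(13,17) (23,4) (20,23) (13,22)]:
  edge (13,17)–(23,4): crosses AB
  edge (23,4)–(20,23): crosses AB
  edge (20,23)–(13,22): clear
  edge (13,22)–(13,17): clear
  → BLOCKED
Obstacle 2 [(0,16) (2,15) (9,14) (10,21) (1,22)]:
  edge (0,16)–(2,15): clear
  edge (2,15)–(9,14): clear
  edge (9,14)–(10,21): clear
  edge (10,21)–(1,22): clear
  edge (1,22)–(0,16): clear
  midpoint (19,9) outside
  → clear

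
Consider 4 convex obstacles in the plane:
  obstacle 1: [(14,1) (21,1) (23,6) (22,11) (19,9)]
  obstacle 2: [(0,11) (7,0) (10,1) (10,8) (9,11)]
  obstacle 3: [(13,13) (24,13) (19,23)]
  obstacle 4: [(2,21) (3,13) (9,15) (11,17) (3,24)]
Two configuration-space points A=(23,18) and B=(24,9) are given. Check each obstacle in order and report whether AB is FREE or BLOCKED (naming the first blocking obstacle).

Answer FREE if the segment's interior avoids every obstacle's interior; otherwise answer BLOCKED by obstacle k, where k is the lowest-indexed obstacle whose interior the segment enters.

BLOCKED by obstacle 3

Obstacle 1 [(14,1) (21,1) (23,6) (22,11) (19,9)]:
  edge (14,1)–(21,1): clear
  edge (21,1)–(23,6): clear
  edge (23,6)–(22,11): clear
  edge (22,11)–(19,9): clear
  edge (19,9)–(14,1): clear
  midpoint (47/2,27/2) outside
  → clear
Obstacle 2 [(0,11) (7,0) (10,1) (10,8) (9,11)]:
  edge (0,11)–(7,0): clear
  edge (7,0)–(10,1): clear
  edge (10,1)–(10,8): clear
  edge (10,8)–(9,11): clear
  edge (9,11)–(0,11): clear
  midpoint (47/2,27/2) outside
  → clear
Obstacle 3 [(13,13) (24,13) (19,23)]:
  edge (13,13)–(24,13): crosses AB
  edge (24,13)–(19,23): crosses AB
  edge (19,23)–(13,13): clear
  → BLOCKED
Obstacle 4 [(2,21) (3,13) (9,15) (11,17) (3,24)]:
  edge (2,21)–(3,13): clear
  edge (3,13)–(9,15): clear
  edge (9,15)–(11,17): clear
  edge (11,17)–(3,24): clear
  edge (3,24)–(2,21): clear
  midpoint (47/2,27/2) outside
  → clear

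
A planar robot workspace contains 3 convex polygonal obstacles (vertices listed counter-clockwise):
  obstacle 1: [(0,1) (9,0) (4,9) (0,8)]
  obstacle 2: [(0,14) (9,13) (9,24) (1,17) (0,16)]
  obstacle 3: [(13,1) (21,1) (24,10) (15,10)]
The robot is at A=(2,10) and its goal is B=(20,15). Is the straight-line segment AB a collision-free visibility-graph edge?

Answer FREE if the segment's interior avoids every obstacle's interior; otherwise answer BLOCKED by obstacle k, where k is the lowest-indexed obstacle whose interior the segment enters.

Obstacle 1 [(0,1) (9,0) (4,9) (0,8)]:
  edge (0,1)–(9,0): clear
  edge (9,0)–(4,9): clear
  edge (4,9)–(0,8): clear
  edge (0,8)–(0,1): clear
  midpoint (11,25/2) outside
  → clear
Obstacle 2 [(0,14) (9,13) (9,24) (1,17) (0,16)]:
  edge (0,14)–(9,13): clear
  edge (9,13)–(9,24): clear
  edge (9,24)–(1,17): clear
  edge (1,17)–(0,16): clear
  edge (0,16)–(0,14): clear
  midpoint (11,25/2) outside
  → clear
Obstacle 3 [(13,1) (21,1) (24,10) (15,10)]:
  edge (13,1)–(21,1): clear
  edge (21,1)–(24,10): clear
  edge (24,10)–(15,10): clear
  edge (15,10)–(13,1): clear
  midpoint (11,25/2) outside
  → clear

FREE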